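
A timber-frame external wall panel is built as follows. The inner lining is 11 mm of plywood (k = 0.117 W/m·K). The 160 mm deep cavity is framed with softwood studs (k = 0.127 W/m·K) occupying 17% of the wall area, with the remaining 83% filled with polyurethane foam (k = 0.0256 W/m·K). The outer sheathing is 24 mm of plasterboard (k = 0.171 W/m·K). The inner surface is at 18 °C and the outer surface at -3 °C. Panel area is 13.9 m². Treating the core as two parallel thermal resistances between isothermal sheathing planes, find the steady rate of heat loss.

Q ≈ 73.5 W

Sheathing layers in series; stud and cavity paths in parallel between them.
R_inner = 0.011/(0.117×13.9) = 0.006764 K/W
R_stud  = 0.16/(0.127×0.17×13.9) = 0.5332 K/W
R_cav   = 0.16/(0.0256×0.83×13.9) = 0.5417 K/W
1/R_core = 1/R_stud + 1/R_cav → R_core = 0.2687 K/W
R_outer = 0.024/(0.171×13.9) = 0.0101 K/W
R_total = 0.2856 K/W
Q = ΔT/R_total = 21/0.2856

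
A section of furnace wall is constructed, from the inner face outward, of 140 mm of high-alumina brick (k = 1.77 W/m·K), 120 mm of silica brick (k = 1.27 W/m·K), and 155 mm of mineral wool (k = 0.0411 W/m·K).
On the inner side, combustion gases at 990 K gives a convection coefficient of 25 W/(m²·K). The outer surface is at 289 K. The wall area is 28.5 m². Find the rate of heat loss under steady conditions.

Q ≈ 5010 W

Thermal resistances in series:
R_inner film = 1/(h_i·A) = 1/(25×28.5) = 0.001404 K/W
R_high-alumina brick = L/(kA) = 0.14/(1.77×28.5) = 0.002775 K/W
R_silica brick = L/(kA) = 0.12/(1.27×28.5) = 0.003315 K/W
R_mineral wool = L/(kA) = 0.155/(0.0411×28.5) = 0.1323 K/W
R_total = 0.1398 K/W
Q = ΔT / R_total = 701 / 0.1398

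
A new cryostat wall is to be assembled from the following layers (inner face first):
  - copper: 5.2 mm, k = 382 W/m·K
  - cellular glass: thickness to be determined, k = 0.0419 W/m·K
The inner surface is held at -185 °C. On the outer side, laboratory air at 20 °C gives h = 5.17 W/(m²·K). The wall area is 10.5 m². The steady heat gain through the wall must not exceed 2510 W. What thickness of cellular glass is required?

L ≈ 27.8 mm

Thermal resistances in series:
R_copper = L/(kA) = 0.0052/(382×10.5) = 1.296×10^-6 K/W
R_outer film = 1/(h_o·A) = 1/(5.17×10.5) = 0.01842 K/W
Sum of the known resistances R_other = 0.01842 K/W
Required total resistance R_tot = ΔT/Q_allow = 205/2510 = 0.08167 K/W
R_cellular glass = R_tot − R_other = 0.06325 K/W
L = R·k·A = 0.06325×0.0419×10.5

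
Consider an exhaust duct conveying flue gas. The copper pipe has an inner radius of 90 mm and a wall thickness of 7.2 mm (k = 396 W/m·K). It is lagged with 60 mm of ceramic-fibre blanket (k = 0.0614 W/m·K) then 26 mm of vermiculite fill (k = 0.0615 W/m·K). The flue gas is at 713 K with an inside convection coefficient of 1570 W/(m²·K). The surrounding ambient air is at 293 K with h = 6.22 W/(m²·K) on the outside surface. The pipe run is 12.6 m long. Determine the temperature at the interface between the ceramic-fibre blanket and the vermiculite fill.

Radial resistances (cylindrical: R_cond = ln(r_o/r_i)/(2πkL), R_conv = 1/(h·2πrL)):
R_inner film = 1/(h_i·2πr₁L) = 1/(1570×2π×0.09×12.6) = 8.939×10^-5 K/W
R_copper pipe wall = ln(97.2/90)/(2π×396×12.6) = 2.455×10^-6 K/W
R_ceramic-fibre blanket = ln(157.2/97.2)/(2π×0.0614×12.6) = 0.0989 K/W
R_vermiculite fill = ln(183.2/157.2)/(2π×0.0615×12.6) = 0.03144 K/W
R_outer film = 1/(h_o·2πr_oL) = 1/(6.22×2π×0.1832×12.6) = 0.01108 K/W
R_total = 0.1415 K/W
Q = ΔT/R_total = 420/0.1415
Q = 2970 W
T_interface = T_inner − Q·ΣR(inner→interface) = 713 − 2970×0.09899

T ≈ 419 K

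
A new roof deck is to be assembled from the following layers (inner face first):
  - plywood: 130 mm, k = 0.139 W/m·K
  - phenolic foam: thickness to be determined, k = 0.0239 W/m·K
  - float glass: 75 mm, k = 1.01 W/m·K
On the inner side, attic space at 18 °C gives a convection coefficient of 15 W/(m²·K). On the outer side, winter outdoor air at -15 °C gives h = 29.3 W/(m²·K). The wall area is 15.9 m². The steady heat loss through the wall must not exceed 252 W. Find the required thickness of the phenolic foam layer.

Series thermal resistances:
R_inner film = 1/(h_i·A) = 1/(15×15.9) = 0.004193 K/W
R_plywood = L/(kA) = 0.13/(0.139×15.9) = 0.05882 K/W
R_float glass = L/(kA) = 0.075/(1.01×15.9) = 0.00467 K/W
R_outer film = 1/(h_o·A) = 1/(29.3×15.9) = 0.002147 K/W
Sum of the known resistances R_other = 0.06983 K/W
Required total resistance R_tot = ΔT/Q_allow = 33/252 = 0.131 K/W
R_phenolic foam = R_tot − R_other = 0.06112 K/W
L = R·k·A = 0.06112×0.0239×15.9

L ≈ 23.2 mm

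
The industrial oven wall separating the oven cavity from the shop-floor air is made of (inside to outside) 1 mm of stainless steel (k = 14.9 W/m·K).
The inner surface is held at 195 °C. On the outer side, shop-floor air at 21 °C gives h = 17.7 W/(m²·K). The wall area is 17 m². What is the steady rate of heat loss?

Q ≈ 52300 W

Series thermal resistances:
R_stainless steel = L/(kA) = 0.001/(14.9×17) = 3.948×10^-6 K/W
R_outer film = 1/(h_o·A) = 1/(17.7×17) = 0.003323 K/W
R_total = 0.003327 K/W
Q = ΔT / R_total = 174 / 0.003327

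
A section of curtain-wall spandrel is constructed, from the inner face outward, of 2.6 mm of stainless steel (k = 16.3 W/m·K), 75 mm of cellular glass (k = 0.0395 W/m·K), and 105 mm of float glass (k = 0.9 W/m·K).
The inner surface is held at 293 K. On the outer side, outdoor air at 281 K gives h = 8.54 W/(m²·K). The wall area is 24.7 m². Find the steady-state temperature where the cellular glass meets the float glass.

Treating each layer as a thermal resistance in series:
R_stainless steel = L/(kA) = 0.0026/(16.3×24.7) = 6.458×10^-6 K/W
R_cellular glass = L/(kA) = 0.075/(0.0395×24.7) = 0.07687 K/W
R_float glass = L/(kA) = 0.105/(0.9×24.7) = 0.004723 K/W
R_outer film = 1/(h_o·A) = 1/(8.54×24.7) = 0.004741 K/W
R_total = 0.08634 K/W;  Q = ΔT/R_total = 12/0.08634 = 139 W
T_interface = T_inner − Q·ΣR(inner→interface) = 293 − 139×0.07688

T ≈ 282 K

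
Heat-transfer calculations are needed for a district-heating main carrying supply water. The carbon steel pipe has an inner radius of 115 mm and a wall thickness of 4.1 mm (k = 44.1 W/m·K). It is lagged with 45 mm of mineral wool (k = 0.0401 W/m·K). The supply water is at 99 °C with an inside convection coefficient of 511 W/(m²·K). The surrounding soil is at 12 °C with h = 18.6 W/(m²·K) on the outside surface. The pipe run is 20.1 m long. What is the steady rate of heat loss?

Q ≈ 1320 W

Per-layer cylindrical resistances, series-summed:
R_inner film = 1/(h_i·2πr₁L) = 1/(511×2π×0.115×20.1) = 1.347×10^-4 K/W
R_carbon steel pipe wall = ln(119.1/115)/(2π×44.1×20.1) = 6.29×10^-6 K/W
R_mineral wool = ln(164.1/119.1)/(2π×0.0401×20.1) = 0.06329 K/W
R_outer film = 1/(h_o·2πr_oL) = 1/(18.6×2π×0.1641×20.1) = 0.002594 K/W
R_total = 0.06602 K/W
Q = ΔT/R_total = 87/0.06602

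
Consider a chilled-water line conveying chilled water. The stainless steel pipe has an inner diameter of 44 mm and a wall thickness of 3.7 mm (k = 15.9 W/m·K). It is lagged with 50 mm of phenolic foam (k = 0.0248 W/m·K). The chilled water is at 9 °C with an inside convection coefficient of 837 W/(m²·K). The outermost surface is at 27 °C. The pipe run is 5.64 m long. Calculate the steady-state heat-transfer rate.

Q ≈ 14.6 W

Radial resistances (cylindrical: R_cond = ln(r_o/r_i)/(2πkL), R_conv = 1/(h·2πrL)):
R_inner film = 1/(h_i·2πr₁L) = 1/(837×2π×0.022×5.64) = 0.001532 K/W
R_stainless steel pipe wall = ln(25.7/22)/(2π×15.9×5.64) = 2.759×10^-4 K/W
R_phenolic foam = ln(75.7/25.7)/(2π×0.0248×5.64) = 1.229 K/W
R_total = 1.231 K/W
Q = ΔT/R_total = 18/1.231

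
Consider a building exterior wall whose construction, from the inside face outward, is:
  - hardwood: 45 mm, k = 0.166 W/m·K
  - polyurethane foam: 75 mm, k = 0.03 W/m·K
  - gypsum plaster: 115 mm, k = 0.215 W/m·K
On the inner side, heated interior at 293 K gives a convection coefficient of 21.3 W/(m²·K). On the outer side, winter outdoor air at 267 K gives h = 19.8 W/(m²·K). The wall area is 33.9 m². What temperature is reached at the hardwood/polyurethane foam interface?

T ≈ 291 K

Using the resistance-network approach (series):
R_inner film = 1/(h_i·A) = 1/(21.3×33.9) = 0.001385 K/W
R_hardwood = L/(kA) = 0.045/(0.166×33.9) = 0.007997 K/W
R_polyurethane foam = L/(kA) = 0.075/(0.03×33.9) = 0.07375 K/W
R_gypsum plaster = L/(kA) = 0.115/(0.215×33.9) = 0.01578 K/W
R_outer film = 1/(h_o·A) = 1/(19.8×33.9) = 0.00149 K/W
R_total = 0.1004 K/W;  Q = ΔT/R_total = 26/0.1004 = 259 W
T_interface = T_inner − Q·ΣR(inner→interface) = 293 − 259×0.009381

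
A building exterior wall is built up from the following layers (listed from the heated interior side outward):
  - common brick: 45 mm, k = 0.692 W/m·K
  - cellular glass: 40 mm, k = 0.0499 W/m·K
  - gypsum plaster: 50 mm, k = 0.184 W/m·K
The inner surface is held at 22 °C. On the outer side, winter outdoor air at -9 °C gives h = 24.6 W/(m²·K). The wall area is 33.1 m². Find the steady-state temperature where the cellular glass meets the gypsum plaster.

T ≈ -0.786 °C

Using the resistance-network approach (series):
R_common brick = L/(kA) = 0.045/(0.692×33.1) = 0.001965 K/W
R_cellular glass = L/(kA) = 0.04/(0.0499×33.1) = 0.02422 K/W
R_gypsum plaster = L/(kA) = 0.05/(0.184×33.1) = 0.00821 K/W
R_outer film = 1/(h_o·A) = 1/(24.6×33.1) = 0.001228 K/W
R_total = 0.03562 K/W;  Q = ΔT/R_total = 31/0.03562 = 870.3 W
T_interface = T_inner − Q·ΣR(inner→interface) = 22 − 870×0.02618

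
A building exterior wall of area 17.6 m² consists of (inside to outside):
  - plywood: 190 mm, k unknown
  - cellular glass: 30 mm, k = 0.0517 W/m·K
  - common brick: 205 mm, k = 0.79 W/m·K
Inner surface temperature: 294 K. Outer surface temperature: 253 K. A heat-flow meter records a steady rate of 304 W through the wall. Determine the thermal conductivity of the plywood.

k ≈ 0.124 W/(m·K)

Model the wall as resistances in series:
R_cellular glass = L/(kA) = 0.03/(0.0517×17.6) = 0.03297 K/W
R_common brick = L/(kA) = 0.205/(0.79×17.6) = 0.01474 K/W
Sum of known resistances R_other = 0.04771 K/W
Total R = ΔT/Q = 41/304 = 0.1349 K/W
R_plywood = R_total − R_other = 0.08715 K/W
k = L/(R·A) = 0.19/(0.08715×17.6)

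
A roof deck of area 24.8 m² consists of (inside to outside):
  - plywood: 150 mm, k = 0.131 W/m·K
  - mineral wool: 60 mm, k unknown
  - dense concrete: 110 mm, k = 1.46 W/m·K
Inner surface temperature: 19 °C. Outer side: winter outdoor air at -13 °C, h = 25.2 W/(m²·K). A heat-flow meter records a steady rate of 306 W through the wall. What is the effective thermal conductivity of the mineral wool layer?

Series thermal resistances:
R_plywood = L/(kA) = 0.15/(0.131×24.8) = 0.04617 K/W
R_dense concrete = L/(kA) = 0.11/(1.46×24.8) = 0.003038 K/W
R_outer film = 1/(h_o·A) = 1/(25.2×24.8) = 0.0016 K/W
Sum of known resistances R_other = 0.05081 K/W
Total R = ΔT/Q = 32/306 = 0.1046 K/W
R_mineral wool = R_total − R_other = 0.05377 K/W
k = L/(R·A) = 0.06/(0.05377×24.8)

k ≈ 0.045 W/(m·K)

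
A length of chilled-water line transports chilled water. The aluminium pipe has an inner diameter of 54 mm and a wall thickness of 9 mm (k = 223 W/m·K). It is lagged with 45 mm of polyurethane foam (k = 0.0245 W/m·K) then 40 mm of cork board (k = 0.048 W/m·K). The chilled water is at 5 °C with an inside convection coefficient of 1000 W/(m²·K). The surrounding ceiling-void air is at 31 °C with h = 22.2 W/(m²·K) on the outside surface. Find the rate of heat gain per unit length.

q′ ≈ 3.9 W/m

Radial resistances (cylindrical: R_cond = ln(r_o/r_i)/(2πkL), R_conv = 1/(h·2πrL)):
R_inner film = 1/(h_i·2πr₁L) = 1/(1000×2π×0.027×1) = 0.005895 K/W
R_aluminium pipe wall = ln(36/27)/(2π×223×1) = 2.053×10^-4 K/W
R_polyurethane foam = ln(81/36)/(2π×0.0245×1) = 5.268 K/W
R_cork board = ln(121/81)/(2π×0.048×1) = 1.331 K/W
R_outer film = 1/(h_o·2πr_oL) = 1/(22.2×2π×0.121×1) = 0.05925 K/W
R_total = 6.664 K/W
Q = ΔT/R_total = 26/6.664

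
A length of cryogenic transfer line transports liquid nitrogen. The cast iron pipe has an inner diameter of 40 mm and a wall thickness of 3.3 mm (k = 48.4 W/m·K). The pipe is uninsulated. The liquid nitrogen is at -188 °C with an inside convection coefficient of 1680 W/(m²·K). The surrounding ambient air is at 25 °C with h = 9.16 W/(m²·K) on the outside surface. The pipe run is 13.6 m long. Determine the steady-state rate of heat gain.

Per-layer cylindrical resistances, series-summed:
R_inner film = 1/(h_i·2πr₁L) = 1/(1680×2π×0.02×13.6) = 3.483×10^-4 K/W
R_cast iron pipe wall = ln(23.3/20)/(2π×48.4×13.6) = 3.693×10^-5 K/W
R_outer film = 1/(h_o·2πr_oL) = 1/(9.16×2π×0.0233×13.6) = 0.05483 K/W
R_total = 0.05522 K/W
Q = ΔT/R_total = 213/0.05522

Q ≈ 3860 W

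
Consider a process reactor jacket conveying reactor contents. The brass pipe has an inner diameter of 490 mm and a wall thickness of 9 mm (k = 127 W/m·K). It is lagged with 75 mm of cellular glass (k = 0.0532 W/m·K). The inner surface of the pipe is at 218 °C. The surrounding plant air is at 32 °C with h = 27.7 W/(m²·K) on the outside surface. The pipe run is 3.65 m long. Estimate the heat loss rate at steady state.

Cylindrical conduction, so R = ln(r₂/r₁)/(2πkL) per layer, in series:
R_brass pipe wall = ln(254/245)/(2π×127×3.65) = 1.239×10^-5 K/W
R_cellular glass = ln(329/254)/(2π×0.0532×3.65) = 0.2121 K/W
R_outer film = 1/(h_o·2πr_oL) = 1/(27.7×2π×0.329×3.65) = 0.004785 K/W
R_total = 0.2169 K/W
Q = ΔT/R_total = 186/0.2169

Q ≈ 858 W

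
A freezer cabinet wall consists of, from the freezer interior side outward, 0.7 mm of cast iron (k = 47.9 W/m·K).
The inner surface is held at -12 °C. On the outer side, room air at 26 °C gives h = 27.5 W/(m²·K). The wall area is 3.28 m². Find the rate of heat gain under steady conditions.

Treating each layer as a thermal resistance in series:
R_cast iron = L/(kA) = 0.0007/(47.9×3.28) = 4.455×10^-6 K/W
R_outer film = 1/(h_o·A) = 1/(27.5×3.28) = 0.01109 K/W
R_total = 0.01109 K/W
Q = ΔT / R_total = 38 / 0.01109

Q ≈ 3430 W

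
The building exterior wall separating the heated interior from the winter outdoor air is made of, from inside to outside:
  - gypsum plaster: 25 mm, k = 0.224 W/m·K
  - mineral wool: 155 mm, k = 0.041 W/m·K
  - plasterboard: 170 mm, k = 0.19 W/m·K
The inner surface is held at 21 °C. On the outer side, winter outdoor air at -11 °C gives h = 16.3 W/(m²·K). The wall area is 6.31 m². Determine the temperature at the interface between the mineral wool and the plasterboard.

Model the wall as resistances in series:
R_gypsum plaster = L/(kA) = 0.025/(0.224×6.31) = 0.01769 K/W
R_mineral wool = L/(kA) = 0.155/(0.041×6.31) = 0.5991 K/W
R_plasterboard = L/(kA) = 0.17/(0.19×6.31) = 0.1418 K/W
R_outer film = 1/(h_o·A) = 1/(16.3×6.31) = 0.009723 K/W
R_total = 0.7683 K/W;  Q = ΔT/R_total = 32/0.7683 = 41.65 W
T_interface = T_inner − Q·ΣR(inner→interface) = 21 − 41.6×0.6168

T ≈ -4.69 °C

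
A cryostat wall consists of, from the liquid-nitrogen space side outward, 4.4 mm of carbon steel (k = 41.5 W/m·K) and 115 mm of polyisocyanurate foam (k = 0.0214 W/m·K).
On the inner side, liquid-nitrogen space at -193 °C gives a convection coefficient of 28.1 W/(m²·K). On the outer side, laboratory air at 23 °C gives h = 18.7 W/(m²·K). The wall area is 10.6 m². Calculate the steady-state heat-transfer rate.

Q ≈ 419 W

Model the wall as resistances in series:
R_inner film = 1/(h_i·A) = 1/(28.1×10.6) = 0.003357 K/W
R_carbon steel = L/(kA) = 0.0044/(41.5×10.6) = 1×10^-5 K/W
R_polyisocyanurate foam = L/(kA) = 0.115/(0.0214×10.6) = 0.507 K/W
R_outer film = 1/(h_o·A) = 1/(18.7×10.6) = 0.005045 K/W
R_total = 0.5154 K/W
Q = ΔT / R_total = 216 / 0.5154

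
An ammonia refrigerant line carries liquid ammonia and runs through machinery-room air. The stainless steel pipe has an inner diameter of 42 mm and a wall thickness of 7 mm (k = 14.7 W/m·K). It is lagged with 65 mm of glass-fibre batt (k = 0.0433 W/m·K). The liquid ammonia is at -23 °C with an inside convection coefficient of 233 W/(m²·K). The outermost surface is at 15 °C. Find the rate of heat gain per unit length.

Radial resistances (cylindrical: R_cond = ln(r_o/r_i)/(2πkL), R_conv = 1/(h·2πrL)):
R_inner film = 1/(h_i·2πr₁L) = 1/(233×2π×0.021×1) = 0.03253 K/W
R_stainless steel pipe wall = ln(28/21)/(2π×14.7×1) = 0.003115 K/W
R_glass-fibre batt = ln(93/28)/(2π×0.0433×1) = 4.412 K/W
R_total = 4.448 K/W
Q = ΔT/R_total = 38/4.448

q′ ≈ 8.54 W/m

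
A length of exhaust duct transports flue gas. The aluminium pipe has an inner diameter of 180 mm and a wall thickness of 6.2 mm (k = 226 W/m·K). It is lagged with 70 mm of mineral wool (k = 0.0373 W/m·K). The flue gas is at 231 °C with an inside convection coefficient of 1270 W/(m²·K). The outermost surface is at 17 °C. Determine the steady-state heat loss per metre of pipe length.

Cylindrical conduction, so R = ln(r₂/r₁)/(2πkL) per layer, in series:
R_inner film = 1/(h_i·2πr₁L) = 1/(1270×2π×0.09×1) = 0.001392 K/W
R_aluminium pipe wall = ln(96.2/90)/(2π×226×1) = 4.692×10^-5 K/W
R_mineral wool = ln(166.2/96.2)/(2π×0.0373×1) = 2.333 K/W
R_total = 2.334 K/W
Q = ΔT/R_total = 214/2.334

q′ ≈ 91.7 W/m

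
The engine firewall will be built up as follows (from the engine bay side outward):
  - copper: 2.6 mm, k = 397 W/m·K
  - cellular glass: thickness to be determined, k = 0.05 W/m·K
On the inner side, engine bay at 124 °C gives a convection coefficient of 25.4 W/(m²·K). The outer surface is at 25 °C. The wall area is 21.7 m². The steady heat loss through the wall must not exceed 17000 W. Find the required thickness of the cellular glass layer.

Thermal resistances in series:
R_inner film = 1/(h_i·A) = 1/(25.4×21.7) = 0.001814 K/W
R_copper = L/(kA) = 0.0026/(397×21.7) = 3.018×10^-7 K/W
Sum of the known resistances R_other = 0.001815 K/W
Required total resistance R_tot = ΔT/Q_allow = 99/17000 = 0.005824 K/W
R_cellular glass = R_tot − R_other = 0.004009 K/W
L = R·k·A = 0.004009×0.05×21.7

L ≈ 4.35 mm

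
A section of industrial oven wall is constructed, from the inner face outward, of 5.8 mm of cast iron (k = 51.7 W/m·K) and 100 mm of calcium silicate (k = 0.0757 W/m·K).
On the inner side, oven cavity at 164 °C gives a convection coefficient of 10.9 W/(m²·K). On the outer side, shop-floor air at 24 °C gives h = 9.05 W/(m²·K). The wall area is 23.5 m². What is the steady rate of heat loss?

Q ≈ 2160 W

Using the resistance-network approach (series):
R_inner film = 1/(h_i·A) = 1/(10.9×23.5) = 0.003904 K/W
R_cast iron = L/(kA) = 0.0058/(51.7×23.5) = 4.774×10^-6 K/W
R_calcium silicate = L/(kA) = 0.1/(0.0757×23.5) = 0.05621 K/W
R_outer film = 1/(h_o·A) = 1/(9.05×23.5) = 0.004702 K/W
R_total = 0.06482 K/W
Q = ΔT / R_total = 140 / 0.06482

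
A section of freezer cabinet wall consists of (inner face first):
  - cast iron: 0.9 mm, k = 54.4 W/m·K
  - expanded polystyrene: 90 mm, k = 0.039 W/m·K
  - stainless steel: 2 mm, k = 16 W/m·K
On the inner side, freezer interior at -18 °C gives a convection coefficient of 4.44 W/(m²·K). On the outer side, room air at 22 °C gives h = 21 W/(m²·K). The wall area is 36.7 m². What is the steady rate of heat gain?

Q ≈ 569 W

Treating each layer as a thermal resistance in series:
R_inner film = 1/(h_i·A) = 1/(4.44×36.7) = 0.006137 K/W
R_cast iron = L/(kA) = 0.0009/(54.4×36.7) = 4.508×10^-7 K/W
R_expanded polystyrene = L/(kA) = 0.09/(0.039×36.7) = 0.06288 K/W
R_stainless steel = L/(kA) = 0.002/(16×36.7) = 3.406×10^-6 K/W
R_outer film = 1/(h_o·A) = 1/(21×36.7) = 0.001298 K/W
R_total = 0.07032 K/W
Q = ΔT / R_total = 40 / 0.07032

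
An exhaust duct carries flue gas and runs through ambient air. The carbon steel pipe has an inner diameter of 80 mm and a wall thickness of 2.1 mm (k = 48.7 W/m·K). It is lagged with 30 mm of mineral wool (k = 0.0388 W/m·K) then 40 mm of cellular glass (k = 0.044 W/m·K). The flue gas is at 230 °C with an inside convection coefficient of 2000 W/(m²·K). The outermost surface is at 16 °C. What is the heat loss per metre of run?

For a radial system each layer contributes R = ln(r_out/r_in)/(2πkL); films add R = 1/(hA).
R_inner film = 1/(h_i·2πr₁L) = 1/(2000×2π×0.04×1) = 0.001989 K/W
R_carbon steel pipe wall = ln(42.1/40)/(2π×48.7×1) = 1.672×10^-4 K/W
R_mineral wool = ln(72.1/42.1)/(2π×0.0388×1) = 2.207 K/W
R_cellular glass = ln(112.1/72.1)/(2π×0.044×1) = 1.596 K/W
R_total = 3.805 K/W
Q = ΔT/R_total = 214/3.805

q′ ≈ 56.2 W/m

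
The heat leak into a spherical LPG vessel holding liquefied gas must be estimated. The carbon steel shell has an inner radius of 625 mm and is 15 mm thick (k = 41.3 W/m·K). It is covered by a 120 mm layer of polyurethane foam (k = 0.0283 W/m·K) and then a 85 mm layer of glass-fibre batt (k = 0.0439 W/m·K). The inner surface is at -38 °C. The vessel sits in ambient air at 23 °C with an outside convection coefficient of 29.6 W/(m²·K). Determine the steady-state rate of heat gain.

For a spherical shell R = (1/r₁ − 1/r₂)/(4πk); film R = 1/(h·4πr²). In series:
R_carbon steel shell = (1/0.625 − 1/0.64)/(4π×41.3) = 7.226×10^-5 K/W
R_polyurethane foam = (1/0.64 − 1/0.76)/(4π×0.0283) = 0.6937 K/W
R_glass-fibre batt = (1/0.76 − 1/0.845)/(4π×0.0439) = 0.2399 K/W
R_outer film = 1/(h·4πr_o²) = 1/(29.6×4π×0.845²) = 0.003765 K/W
R_total = 0.9375 K/W
Q = ΔT/R_total = 61/0.9375

Q ≈ 65.1 W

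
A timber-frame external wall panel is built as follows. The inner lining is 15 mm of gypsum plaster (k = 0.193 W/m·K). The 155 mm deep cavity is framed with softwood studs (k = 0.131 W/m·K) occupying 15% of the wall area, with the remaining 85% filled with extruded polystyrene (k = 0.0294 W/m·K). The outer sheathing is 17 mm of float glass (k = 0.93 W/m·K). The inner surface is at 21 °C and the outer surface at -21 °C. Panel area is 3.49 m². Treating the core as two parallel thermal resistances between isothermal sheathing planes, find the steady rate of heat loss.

Sheathing layers in series; stud and cavity paths in parallel between them.
R_inner = 0.015/(0.193×3.49) = 0.02227 K/W
R_stud  = 0.155/(0.131×0.15×3.49) = 2.26 K/W
R_cav   = 0.155/(0.0294×0.85×3.49) = 1.777 K/W
1/R_core = 1/R_stud + 1/R_cav → R_core = 0.9949 K/W
R_outer = 0.017/(0.93×3.49) = 0.005238 K/W
R_total = 1.022 K/W
Q = ΔT/R_total = 42/1.022

Q ≈ 41.1 W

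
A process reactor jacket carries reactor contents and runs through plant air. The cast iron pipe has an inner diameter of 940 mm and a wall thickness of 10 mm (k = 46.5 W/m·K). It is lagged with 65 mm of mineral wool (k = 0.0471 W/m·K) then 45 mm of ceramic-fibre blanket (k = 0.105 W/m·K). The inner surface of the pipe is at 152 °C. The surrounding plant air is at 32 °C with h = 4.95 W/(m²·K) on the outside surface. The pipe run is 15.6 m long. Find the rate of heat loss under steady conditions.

Treating each annulus and film as a series resistance:
R_cast iron pipe wall = ln(480/470)/(2π×46.5×15.6) = 4.619×10^-6 K/W
R_mineral wool = ln(545/480)/(2π×0.0471×15.6) = 0.02751 K/W
R_ceramic-fibre blanket = ln(590/545)/(2π×0.105×15.6) = 0.007709 K/W
R_outer film = 1/(h_o·2πr_oL) = 1/(4.95×2π×0.59×15.6) = 0.003493 K/W
R_total = 0.03872 K/W
Q = ΔT/R_total = 120/0.03872

Q ≈ 3100 W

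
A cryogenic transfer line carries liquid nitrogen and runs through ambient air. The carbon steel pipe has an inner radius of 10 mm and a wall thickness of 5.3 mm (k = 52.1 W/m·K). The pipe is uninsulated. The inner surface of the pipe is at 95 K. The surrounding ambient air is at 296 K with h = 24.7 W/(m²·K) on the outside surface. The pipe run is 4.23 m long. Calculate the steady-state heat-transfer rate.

Q ≈ 2010 W

Radial resistances (cylindrical: R_cond = ln(r_o/r_i)/(2πkL), R_conv = 1/(h·2πrL)):
R_carbon steel pipe wall = ln(15.3/10)/(2π×52.1×4.23) = 3.071×10^-4 K/W
R_outer film = 1/(h_o·2πr_oL) = 1/(24.7×2π×0.0153×4.23) = 0.09956 K/W
R_total = 0.09987 K/W
Q = ΔT/R_total = 201/0.09987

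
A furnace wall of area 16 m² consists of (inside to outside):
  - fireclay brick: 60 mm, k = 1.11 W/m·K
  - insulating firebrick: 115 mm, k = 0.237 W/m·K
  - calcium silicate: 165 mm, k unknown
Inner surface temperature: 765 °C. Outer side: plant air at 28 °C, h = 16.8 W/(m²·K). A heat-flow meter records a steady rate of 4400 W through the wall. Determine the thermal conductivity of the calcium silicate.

Model the wall as resistances in series:
R_fireclay brick = L/(kA) = 0.06/(1.11×16) = 0.003378 K/W
R_insulating firebrick = L/(kA) = 0.115/(0.237×16) = 0.03033 K/W
R_outer film = 1/(h_o·A) = 1/(16.8×16) = 0.00372 K/W
Sum of known resistances R_other = 0.03743 K/W
Total R = ΔT/Q = 737/4400 = 0.1675 K/W
R_calcium silicate = R_total − R_other = 0.1301 K/W
k = L/(R·A) = 0.165/(0.1301×16)

k ≈ 0.0793 W/(m·K)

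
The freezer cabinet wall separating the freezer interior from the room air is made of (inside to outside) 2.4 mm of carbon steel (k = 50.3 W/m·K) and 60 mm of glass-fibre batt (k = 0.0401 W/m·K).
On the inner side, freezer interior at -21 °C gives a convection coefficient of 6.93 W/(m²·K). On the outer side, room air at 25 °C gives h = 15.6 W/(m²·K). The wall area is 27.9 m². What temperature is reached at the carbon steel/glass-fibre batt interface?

Model the wall as resistances in series:
R_inner film = 1/(h_i·A) = 1/(6.93×27.9) = 0.005172 K/W
R_carbon steel = L/(kA) = 0.0024/(50.3×27.9) = 1.71×10^-6 K/W
R_glass-fibre batt = L/(kA) = 0.06/(0.0401×27.9) = 0.05363 K/W
R_outer film = 1/(h_o·A) = 1/(15.6×27.9) = 0.002298 K/W
R_total = 0.0611 K/W;  Q = ΔT/R_total = 46/0.0611 = 752.9 W
T_interface = T_inner + Q·ΣR(inner→interface) = -21 + 753×0.005174

T ≈ -17.1 °C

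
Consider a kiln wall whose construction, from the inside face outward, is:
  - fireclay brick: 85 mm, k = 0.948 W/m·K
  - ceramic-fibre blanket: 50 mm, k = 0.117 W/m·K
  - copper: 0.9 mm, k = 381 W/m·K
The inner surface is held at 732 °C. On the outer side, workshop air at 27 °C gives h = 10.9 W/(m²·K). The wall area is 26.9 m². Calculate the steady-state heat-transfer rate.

Series thermal resistances:
R_fireclay brick = L/(kA) = 0.085/(0.948×26.9) = 0.003333 K/W
R_ceramic-fibre blanket = L/(kA) = 0.05/(0.117×26.9) = 0.01589 K/W
R_copper = L/(kA) = 0.0009/(381×26.9) = 8.781×10^-8 K/W
R_outer film = 1/(h_o·A) = 1/(10.9×26.9) = 0.003411 K/W
R_total = 0.02263 K/W
Q = ΔT / R_total = 705 / 0.02263

Q ≈ 31200 W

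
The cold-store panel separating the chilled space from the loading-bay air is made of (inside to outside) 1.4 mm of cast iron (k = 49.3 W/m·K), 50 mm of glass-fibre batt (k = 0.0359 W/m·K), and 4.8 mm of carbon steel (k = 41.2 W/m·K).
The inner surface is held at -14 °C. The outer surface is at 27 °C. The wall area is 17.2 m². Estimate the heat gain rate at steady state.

Thermal resistances in series:
R_cast iron = L/(kA) = 0.0014/(49.3×17.2) = 1.651×10^-6 K/W
R_glass-fibre batt = L/(kA) = 0.05/(0.0359×17.2) = 0.08097 K/W
R_carbon steel = L/(kA) = 0.0048/(41.2×17.2) = 6.774×10^-6 K/W
R_total = 0.08098 K/W
Q = ΔT / R_total = 41 / 0.08098

Q ≈ 506 W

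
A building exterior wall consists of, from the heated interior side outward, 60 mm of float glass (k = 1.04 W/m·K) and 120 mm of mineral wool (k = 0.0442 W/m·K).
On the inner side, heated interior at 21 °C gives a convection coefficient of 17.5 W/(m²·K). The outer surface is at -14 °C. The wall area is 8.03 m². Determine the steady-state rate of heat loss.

Q ≈ 99.3 W

Model the wall as resistances in series:
R_inner film = 1/(h_i·A) = 1/(17.5×8.03) = 0.007116 K/W
R_float glass = L/(kA) = 0.06/(1.04×8.03) = 0.007185 K/W
R_mineral wool = L/(kA) = 0.12/(0.0442×8.03) = 0.3381 K/W
R_total = 0.3524 K/W
Q = ΔT / R_total = 35 / 0.3524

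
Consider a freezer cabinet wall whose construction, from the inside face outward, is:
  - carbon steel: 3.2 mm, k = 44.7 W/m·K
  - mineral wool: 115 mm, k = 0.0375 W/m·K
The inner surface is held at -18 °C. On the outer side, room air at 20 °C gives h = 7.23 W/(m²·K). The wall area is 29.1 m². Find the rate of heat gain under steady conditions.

Using the resistance-network approach (series):
R_carbon steel = L/(kA) = 0.0032/(44.7×29.1) = 2.46×10^-6 K/W
R_mineral wool = L/(kA) = 0.115/(0.0375×29.1) = 0.1054 K/W
R_outer film = 1/(h_o·A) = 1/(7.23×29.1) = 0.004753 K/W
R_total = 0.1101 K/W
Q = ΔT / R_total = 38 / 0.1101

Q ≈ 345 W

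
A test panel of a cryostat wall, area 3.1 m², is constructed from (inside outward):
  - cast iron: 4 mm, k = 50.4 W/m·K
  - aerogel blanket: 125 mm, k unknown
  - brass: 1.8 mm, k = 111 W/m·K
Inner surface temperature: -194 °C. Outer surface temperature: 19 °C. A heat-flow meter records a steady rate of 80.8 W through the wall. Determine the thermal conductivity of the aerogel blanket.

Treating each layer as a thermal resistance in series:
R_cast iron = L/(kA) = 0.004/(50.4×3.1) = 2.56×10^-5 K/W
R_brass = L/(kA) = 0.0018/(111×3.1) = 5.231×10^-6 K/W
Sum of known resistances R_other = 3.083×10^-5 K/W
Total R = ΔT/Q = 213/80.8 = 2.636 K/W
R_aerogel blanket = R_total − R_other = 2.636 K/W
k = L/(R·A) = 0.125/(2.636×3.1)

k ≈ 0.0153 W/(m·K)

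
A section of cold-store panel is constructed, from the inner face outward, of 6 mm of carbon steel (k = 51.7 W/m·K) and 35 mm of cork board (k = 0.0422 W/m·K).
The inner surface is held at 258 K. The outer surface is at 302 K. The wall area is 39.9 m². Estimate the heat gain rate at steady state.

Q ≈ 2120 W

Thermal resistances in series:
R_carbon steel = L/(kA) = 0.006/(51.7×39.9) = 2.909×10^-6 K/W
R_cork board = L/(kA) = 0.035/(0.0422×39.9) = 0.02079 K/W
R_total = 0.02079 K/W
Q = ΔT / R_total = 44 / 0.02079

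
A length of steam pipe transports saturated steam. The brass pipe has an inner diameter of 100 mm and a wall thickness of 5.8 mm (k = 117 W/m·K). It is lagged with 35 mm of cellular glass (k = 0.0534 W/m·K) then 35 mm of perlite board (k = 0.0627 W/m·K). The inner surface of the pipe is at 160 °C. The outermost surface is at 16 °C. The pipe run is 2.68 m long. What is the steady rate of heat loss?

Q ≈ 169 W

Cylindrical conduction, so R = ln(r₂/r₁)/(2πkL) per layer, in series:
R_brass pipe wall = ln(55.8/50)/(2π×117×2.68) = 5.571×10^-5 K/W
R_cellular glass = ln(90.8/55.8)/(2π×0.0534×2.68) = 0.5415 K/W
R_perlite board = ln(125.8/90.8)/(2π×0.0627×2.68) = 0.3088 K/W
R_total = 0.8503 K/W
Q = ΔT/R_total = 144/0.8503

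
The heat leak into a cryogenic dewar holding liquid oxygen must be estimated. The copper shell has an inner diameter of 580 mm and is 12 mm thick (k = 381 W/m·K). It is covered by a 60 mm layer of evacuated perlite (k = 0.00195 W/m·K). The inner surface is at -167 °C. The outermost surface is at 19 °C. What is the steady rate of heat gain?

For a spherical shell R = (1/r₁ − 1/r₂)/(4πk); film R = 1/(h·4πr²). In series:
R_copper shell = (1/0.29 − 1/0.302)/(4π×381) = 2.862×10^-5 K/W
R_evacuated perlite = (1/0.302 − 1/0.362)/(4π×0.00195) = 22.4 K/W
R_total = 22.4 K/W
Q = ΔT/R_total = 186/22.4

Q ≈ 8.3 W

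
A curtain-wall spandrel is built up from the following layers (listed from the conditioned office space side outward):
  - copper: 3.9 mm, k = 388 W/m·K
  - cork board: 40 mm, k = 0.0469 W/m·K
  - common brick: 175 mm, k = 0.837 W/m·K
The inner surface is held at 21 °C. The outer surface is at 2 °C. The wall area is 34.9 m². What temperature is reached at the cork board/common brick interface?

Using the resistance-network approach (series):
R_copper = L/(kA) = 0.0039/(388×34.9) = 2.88×10^-7 K/W
R_cork board = L/(kA) = 0.04/(0.0469×34.9) = 0.02444 K/W
R_common brick = L/(kA) = 0.175/(0.837×34.9) = 0.005991 K/W
R_total = 0.03043 K/W;  Q = ΔT/R_total = 19/0.03043 = 624.4 W
T_interface = T_inner − Q·ΣR(inner→interface) = 21 − 624×0.02444

T ≈ 5.74 °C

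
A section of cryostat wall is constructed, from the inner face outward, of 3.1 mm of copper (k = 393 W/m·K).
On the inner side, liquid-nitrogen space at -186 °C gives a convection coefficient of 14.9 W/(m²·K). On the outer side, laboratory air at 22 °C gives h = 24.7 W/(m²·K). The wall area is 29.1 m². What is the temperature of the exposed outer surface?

Using the resistance-network approach (series):
R_inner film = 1/(h_i·A) = 1/(14.9×29.1) = 0.002306 K/W
R_copper = L/(kA) = 0.0031/(393×29.1) = 2.711×10^-7 K/W
R_outer film = 1/(h_o·A) = 1/(24.7×29.1) = 0.001391 K/W
R_total = 0.003698 K/W;  Q = ΔT/R_total = 208/0.003698 = 56250 W
T_interface = T_inner + Q·ΣR(inner→interface) = -186 + 56200×0.002307

T ≈ -56.3 °C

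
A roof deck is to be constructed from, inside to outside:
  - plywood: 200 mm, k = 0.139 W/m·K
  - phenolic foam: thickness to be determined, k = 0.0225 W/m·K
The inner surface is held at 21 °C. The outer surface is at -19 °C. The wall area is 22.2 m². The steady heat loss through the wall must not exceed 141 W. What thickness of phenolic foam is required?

L ≈ 109 mm

Treating each layer as a thermal resistance in series:
R_plywood = L/(kA) = 0.2/(0.139×22.2) = 0.06481 K/W
Sum of the known resistances R_other = 0.06481 K/W
Required total resistance R_tot = ΔT/Q_allow = 40/141 = 0.2837 K/W
R_phenolic foam = R_tot − R_other = 0.2189 K/W
L = R·k·A = 0.2189×0.0225×22.2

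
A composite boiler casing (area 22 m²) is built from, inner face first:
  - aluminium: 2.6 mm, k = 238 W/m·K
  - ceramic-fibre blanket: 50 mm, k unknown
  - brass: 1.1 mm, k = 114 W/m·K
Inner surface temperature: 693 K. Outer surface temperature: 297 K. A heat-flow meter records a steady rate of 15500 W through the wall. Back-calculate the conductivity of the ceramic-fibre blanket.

k ≈ 0.089 W/(m·K)

Using the resistance-network approach (series):
R_aluminium = L/(kA) = 0.0026/(238×22) = 4.966×10^-7 K/W
R_brass = L/(kA) = 0.0011/(114×22) = 4.386×10^-7 K/W
Sum of known resistances R_other = 9.352×10^-7 K/W
Total R = ΔT/Q = 396/15500 = 0.02555 K/W
R_ceramic-fibre blanket = R_total − R_other = 0.02555 K/W
k = L/(R·A) = 0.05/(0.02555×22)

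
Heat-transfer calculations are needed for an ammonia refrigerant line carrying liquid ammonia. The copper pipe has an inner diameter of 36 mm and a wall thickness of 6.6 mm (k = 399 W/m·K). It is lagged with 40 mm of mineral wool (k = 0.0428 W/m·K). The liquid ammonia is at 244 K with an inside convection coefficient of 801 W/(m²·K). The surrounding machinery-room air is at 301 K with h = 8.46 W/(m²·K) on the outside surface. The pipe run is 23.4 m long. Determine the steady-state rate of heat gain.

Cylindrical conduction, so R = ln(r₂/r₁)/(2πkL) per layer, in series:
R_inner film = 1/(h_i·2πr₁L) = 1/(801×2π×0.018×23.4) = 4.717×10^-4 K/W
R_copper pipe wall = ln(24.6/18)/(2π×399×23.4) = 5.325×10^-6 K/W
R_mineral wool = ln(64.6/24.6)/(2π×0.0428×23.4) = 0.1534 K/W
R_outer film = 1/(h_o·2πr_oL) = 1/(8.46×2π×0.0646×23.4) = 0.01245 K/W
R_total = 0.1663 K/W
Q = ΔT/R_total = 57/0.1663

Q ≈ 343 W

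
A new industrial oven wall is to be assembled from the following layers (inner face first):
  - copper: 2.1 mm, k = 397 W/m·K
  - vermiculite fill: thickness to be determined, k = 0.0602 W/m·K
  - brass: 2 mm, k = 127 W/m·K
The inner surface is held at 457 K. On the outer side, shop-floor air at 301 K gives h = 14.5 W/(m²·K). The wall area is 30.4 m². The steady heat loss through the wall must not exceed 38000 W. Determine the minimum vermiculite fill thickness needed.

L ≈ 3.36 mm

Treating each layer as a thermal resistance in series:
R_copper = L/(kA) = 0.0021/(397×30.4) = 1.74×10^-7 K/W
R_brass = L/(kA) = 0.002/(127×30.4) = 5.18×10^-7 K/W
R_outer film = 1/(h_o·A) = 1/(14.5×30.4) = 0.002269 K/W
Sum of the known resistances R_other = 0.002269 K/W
Required total resistance R_tot = ΔT/Q_allow = 156/38000 = 0.004105 K/W
R_vermiculite fill = R_tot − R_other = 0.001836 K/W
L = R·k·A = 0.001836×0.0602×30.4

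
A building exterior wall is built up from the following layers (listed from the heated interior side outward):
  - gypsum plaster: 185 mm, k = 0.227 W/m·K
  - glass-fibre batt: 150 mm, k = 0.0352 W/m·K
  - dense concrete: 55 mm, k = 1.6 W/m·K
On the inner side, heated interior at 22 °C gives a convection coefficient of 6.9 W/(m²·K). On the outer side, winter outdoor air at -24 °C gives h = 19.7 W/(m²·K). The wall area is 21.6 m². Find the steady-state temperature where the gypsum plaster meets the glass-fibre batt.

T ≈ 13.7 °C

Treating each layer as a thermal resistance in series:
R_inner film = 1/(h_i·A) = 1/(6.9×21.6) = 0.00671 K/W
R_gypsum plaster = L/(kA) = 0.185/(0.227×21.6) = 0.03773 K/W
R_glass-fibre batt = L/(kA) = 0.15/(0.0352×21.6) = 0.1973 K/W
R_dense concrete = L/(kA) = 0.055/(1.6×21.6) = 0.001591 K/W
R_outer film = 1/(h_o·A) = 1/(19.7×21.6) = 0.00235 K/W
R_total = 0.2457 K/W;  Q = ΔT/R_total = 46/0.2457 = 187.2 W
T_interface = T_inner − Q·ΣR(inner→interface) = 22 − 187×0.04444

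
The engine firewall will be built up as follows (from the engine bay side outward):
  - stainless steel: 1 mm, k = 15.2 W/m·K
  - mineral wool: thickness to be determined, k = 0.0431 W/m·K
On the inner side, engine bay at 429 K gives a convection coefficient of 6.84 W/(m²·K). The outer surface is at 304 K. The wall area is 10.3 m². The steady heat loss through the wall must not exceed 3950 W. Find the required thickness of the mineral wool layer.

Series thermal resistances:
R_inner film = 1/(h_i·A) = 1/(6.84×10.3) = 0.01419 K/W
R_stainless steel = L/(kA) = 0.001/(15.2×10.3) = 6.387×10^-6 K/W
Sum of the known resistances R_other = 0.0142 K/W
Required total resistance R_tot = ΔT/Q_allow = 125/3950 = 0.03165 K/W
R_mineral wool = R_tot − R_other = 0.01745 K/W
L = R·k·A = 0.01745×0.0431×10.3

L ≈ 7.74 mm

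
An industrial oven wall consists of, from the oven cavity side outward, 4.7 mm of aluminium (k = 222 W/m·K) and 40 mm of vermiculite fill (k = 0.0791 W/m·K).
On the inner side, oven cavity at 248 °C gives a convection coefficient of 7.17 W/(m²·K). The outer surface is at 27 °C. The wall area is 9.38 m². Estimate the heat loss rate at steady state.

Q ≈ 3210 W

Treating each layer as a thermal resistance in series:
R_inner film = 1/(h_i·A) = 1/(7.17×9.38) = 0.01487 K/W
R_aluminium = L/(kA) = 0.0047/(222×9.38) = 2.257×10^-6 K/W
R_vermiculite fill = L/(kA) = 0.04/(0.0791×9.38) = 0.05391 K/W
R_total = 0.06878 K/W
Q = ΔT / R_total = 221 / 0.06878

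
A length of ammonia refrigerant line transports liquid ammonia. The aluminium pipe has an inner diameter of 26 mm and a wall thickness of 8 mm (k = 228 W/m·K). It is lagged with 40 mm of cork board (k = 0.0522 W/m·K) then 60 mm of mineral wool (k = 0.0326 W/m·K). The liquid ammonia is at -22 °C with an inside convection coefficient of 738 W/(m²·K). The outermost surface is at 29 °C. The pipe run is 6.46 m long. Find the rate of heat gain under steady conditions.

Radial resistances (cylindrical: R_cond = ln(r_o/r_i)/(2πkL), R_conv = 1/(h·2πrL)):
R_inner film = 1/(h_i·2πr₁L) = 1/(738×2π×0.013×6.46) = 0.002568 K/W
R_aluminium pipe wall = ln(21/13)/(2π×228×6.46) = 5.182×10^-5 K/W
R_cork board = ln(61/21)/(2π×0.0522×6.46) = 0.5033 K/W
R_mineral wool = ln(121/61)/(2π×0.0326×6.46) = 0.5176 K/W
R_total = 1.024 K/W
Q = ΔT/R_total = 51/1.024

Q ≈ 49.8 W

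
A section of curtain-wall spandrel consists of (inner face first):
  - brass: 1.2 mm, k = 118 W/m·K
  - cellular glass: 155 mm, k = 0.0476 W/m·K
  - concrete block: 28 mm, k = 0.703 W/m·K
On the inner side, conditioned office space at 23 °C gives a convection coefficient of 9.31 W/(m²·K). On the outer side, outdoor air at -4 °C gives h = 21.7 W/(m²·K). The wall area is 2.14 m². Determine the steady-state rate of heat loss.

Model the wall as resistances in series:
R_inner film = 1/(h_i·A) = 1/(9.31×2.14) = 0.05019 K/W
R_brass = L/(kA) = 0.0012/(118×2.14) = 4.752×10^-6 K/W
R_cellular glass = L/(kA) = 0.155/(0.0476×2.14) = 1.522 K/W
R_concrete block = L/(kA) = 0.028/(0.703×2.14) = 0.01861 K/W
R_outer film = 1/(h_o·A) = 1/(21.7×2.14) = 0.02153 K/W
R_total = 1.612 K/W
Q = ΔT / R_total = 27 / 1.612

Q ≈ 16.7 W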